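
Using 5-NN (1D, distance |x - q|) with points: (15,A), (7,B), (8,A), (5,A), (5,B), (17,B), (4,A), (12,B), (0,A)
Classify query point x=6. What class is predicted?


Distances: |15-6|=9, |7-6|=1, |8-6|=2, |5-6|=1, |5-6|=1, |17-6|=11, |4-6|=2, |12-6|=6, |0-6|=6. 5 nearest: (5,A), (7,B), (5,B), (8,A), (4,A). Counts: {'A': 3, 'B': 2}. Majority class: A.

A


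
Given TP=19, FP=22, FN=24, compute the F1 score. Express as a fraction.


Precision = 19/41 = 19/41. Recall = 19/43 = 19/43. F1 = 2*P*R/(P+R) = 19/42.

19/42


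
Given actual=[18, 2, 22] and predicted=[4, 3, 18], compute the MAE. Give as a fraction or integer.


MAE = (1/3) * (|18-4|=14 + |2-3|=1 + |22-18|=4). Sum = 19. MAE = 19/3.

19/3


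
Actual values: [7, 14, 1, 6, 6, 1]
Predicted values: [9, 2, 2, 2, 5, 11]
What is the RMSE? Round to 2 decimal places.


MSE = 44.3333. RMSE = sqrt(44.3333) = 6.66.

6.66


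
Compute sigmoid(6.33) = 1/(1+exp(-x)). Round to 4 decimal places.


sigma(6.33) = 1/(1+e^(-6.33)) = 1/(1+0.001782) = 1/1.001782 = 0.9982.

0.9982


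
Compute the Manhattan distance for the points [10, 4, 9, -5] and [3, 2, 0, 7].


d = sum of absolute differences: |10-3|=7 + |4-2|=2 + |9-0|=9 + |-5-7|=12 = 30.

30


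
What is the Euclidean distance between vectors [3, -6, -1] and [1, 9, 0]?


d = sqrt(sum of squared differences). (3-1)^2=4, (-6-9)^2=225, (-1-0)^2=1. Sum = 230.

sqrt(230)


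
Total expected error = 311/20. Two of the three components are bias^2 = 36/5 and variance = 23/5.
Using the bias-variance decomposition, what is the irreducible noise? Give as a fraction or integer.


Total error = bias^2 + variance + irreducible noise. So irreducible noise = 311/20 - 36/5 - 23/5 = 15/4.

15/4


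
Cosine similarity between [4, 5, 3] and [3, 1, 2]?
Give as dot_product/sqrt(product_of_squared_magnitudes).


dot = 23. |a|^2 = 50, |b|^2 = 14. cos = 23/sqrt(700).

23/sqrt(700)


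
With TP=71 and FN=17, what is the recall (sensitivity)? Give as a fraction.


Recall = TP / (TP + FN) = 71 / 88 = 71/88.

71/88


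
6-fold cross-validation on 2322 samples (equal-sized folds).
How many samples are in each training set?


Each validation fold has 2322/6 = 387 samples. Training set = 2322 - 387 = 1935.

1935


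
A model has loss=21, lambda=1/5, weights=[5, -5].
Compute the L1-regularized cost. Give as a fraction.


L1 norm = sum(|w|) = 10. J = 21 + 1/5 * 10 = 23.

23


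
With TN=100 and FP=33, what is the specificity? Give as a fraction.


Specificity = TN / (TN + FP) = 100 / 133 = 100/133.

100/133


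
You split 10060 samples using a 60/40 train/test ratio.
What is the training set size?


Test set = 10060 * 40% = 4024. Training set = 10060 - 4024 = 6036.

6036


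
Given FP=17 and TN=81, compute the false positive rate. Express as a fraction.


FPR = FP / (FP + TN) = 17 / 98 = 17/98.

17/98


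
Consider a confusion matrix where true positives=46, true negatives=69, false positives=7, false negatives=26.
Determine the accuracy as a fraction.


Accuracy = (TP + TN) / (TP + TN + FP + FN) = (46 + 69) / 148 = 115/148.

115/148


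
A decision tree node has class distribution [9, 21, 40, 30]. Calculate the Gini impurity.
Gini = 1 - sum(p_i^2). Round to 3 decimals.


Total = 100. Proportions: 9/100, 21/100, 40/100, 30/100. sum(p_i^2) = 0.3022. Gini = 1 - 0.3022 = 0.6978, which rounds to 0.698.

0.698


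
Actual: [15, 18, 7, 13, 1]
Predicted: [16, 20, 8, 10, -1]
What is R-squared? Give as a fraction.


Mean(y) = 54/5. SS_res = 19. SS_tot = 924/5. R^2 = 1 - 19/(924/5) = 829/924.

829/924


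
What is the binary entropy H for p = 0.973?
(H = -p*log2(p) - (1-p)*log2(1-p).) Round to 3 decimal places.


H = -0.973*log2(0.973) - 0.027*log2(0.027) = 0.179.

0.179


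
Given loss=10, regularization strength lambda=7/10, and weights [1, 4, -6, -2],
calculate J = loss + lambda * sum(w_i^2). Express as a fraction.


L2 sq norm = sum(w^2) = 57. J = 10 + 7/10 * 57 = 499/10.

499/10


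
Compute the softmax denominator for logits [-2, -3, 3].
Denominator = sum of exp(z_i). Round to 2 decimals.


Denom = e^-2=0.1353 + e^-3=0.0498 + e^3=20.0855. Sum = 20.2706, which rounds to 20.27.

20.27


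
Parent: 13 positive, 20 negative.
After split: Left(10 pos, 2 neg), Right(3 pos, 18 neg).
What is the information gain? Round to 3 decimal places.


H(parent) = 0.9673. H(left) = 0.6500, H(right) = 0.5917. Weighted = (12/33)*0.6500 + (21/33)*0.5917 = 0.6129. IG = 0.9673 - 0.6129 = 0.3544, which rounds to 0.354.

0.354


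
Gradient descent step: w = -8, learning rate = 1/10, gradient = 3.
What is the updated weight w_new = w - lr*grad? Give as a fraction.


w_new = -8 - 1/10 * 3 = -8 - 3/10 = -83/10.

-83/10


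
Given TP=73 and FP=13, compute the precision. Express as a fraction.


Precision = TP / (TP + FP) = 73 / 86 = 73/86.

73/86


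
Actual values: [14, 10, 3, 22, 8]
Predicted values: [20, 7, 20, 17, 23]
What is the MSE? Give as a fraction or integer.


MSE = (1/5) * ((14-20)^2=36 + (10-7)^2=9 + (3-20)^2=289 + (22-17)^2=25 + (8-23)^2=225). Sum = 584. MSE = 584/5.

584/5


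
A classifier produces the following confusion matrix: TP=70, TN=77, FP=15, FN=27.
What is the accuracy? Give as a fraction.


Accuracy = (TP + TN) / (TP + TN + FP + FN) = (70 + 77) / 189 = 7/9.

7/9


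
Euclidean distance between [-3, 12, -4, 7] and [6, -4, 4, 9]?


d = sqrt(sum of squared differences). (-3-6)^2=81, (12--4)^2=256, (-4-4)^2=64, (7-9)^2=4. Sum = 405.

sqrt(405)


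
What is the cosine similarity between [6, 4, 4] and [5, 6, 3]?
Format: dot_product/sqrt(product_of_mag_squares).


dot = 66. |a|^2 = 68, |b|^2 = 70. cos = 66/sqrt(4760).

66/sqrt(4760)


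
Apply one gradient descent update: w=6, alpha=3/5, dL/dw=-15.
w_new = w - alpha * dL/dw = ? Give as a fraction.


w_new = 6 - 3/5 * -15 = 6 - -9 = 15.

15


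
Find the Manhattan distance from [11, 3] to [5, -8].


d = sum of absolute differences: |11-5|=6 + |3--8|=11 = 17.

17


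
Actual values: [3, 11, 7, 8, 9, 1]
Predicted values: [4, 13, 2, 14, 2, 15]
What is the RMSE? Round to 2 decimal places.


MSE = 51.8333. RMSE = sqrt(51.8333) = 7.20.

7.20


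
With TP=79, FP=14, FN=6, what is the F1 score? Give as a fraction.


Precision = 79/93 = 79/93. Recall = 79/85 = 79/85. F1 = 2*P*R/(P+R) = 79/89.

79/89


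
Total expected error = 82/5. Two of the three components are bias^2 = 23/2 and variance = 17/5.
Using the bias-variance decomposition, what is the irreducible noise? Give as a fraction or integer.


Total error = bias^2 + variance + irreducible noise. So irreducible noise = 82/5 - 23/2 - 17/5 = 3/2.

3/2


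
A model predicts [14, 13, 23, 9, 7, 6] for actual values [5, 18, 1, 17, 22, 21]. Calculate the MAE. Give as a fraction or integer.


MAE = (1/6) * (|5-14|=9 + |18-13|=5 + |1-23|=22 + |17-9|=8 + |22-7|=15 + |21-6|=15). Sum = 74. MAE = 37/3.

37/3


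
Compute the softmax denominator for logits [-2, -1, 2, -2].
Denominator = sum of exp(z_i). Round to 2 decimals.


Denom = e^-2=0.1353 + e^-1=0.3679 + e^2=7.3891 + e^-2=0.1353. Sum = 8.0276, which rounds to 8.03.

8.03


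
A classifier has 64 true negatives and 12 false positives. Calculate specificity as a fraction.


Specificity = TN / (TN + FP) = 64 / 76 = 16/19.

16/19


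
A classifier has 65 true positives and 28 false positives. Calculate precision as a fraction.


Precision = TP / (TP + FP) = 65 / 93 = 65/93.

65/93


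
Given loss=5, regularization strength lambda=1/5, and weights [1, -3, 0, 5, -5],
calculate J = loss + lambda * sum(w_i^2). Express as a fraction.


L2 sq norm = sum(w^2) = 60. J = 5 + 1/5 * 60 = 17.

17


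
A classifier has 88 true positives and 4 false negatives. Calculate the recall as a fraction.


Recall = TP / (TP + FN) = 88 / 92 = 22/23.

22/23


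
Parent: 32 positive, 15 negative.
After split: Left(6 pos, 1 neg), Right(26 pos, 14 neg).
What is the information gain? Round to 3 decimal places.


H(parent) = 0.9035. H(left) = 0.5917, H(right) = 0.9341. Weighted = (7/47)*0.5917 + (40/47)*0.9341 = 0.8831. IG = 0.9035 - 0.8831 = 0.0204, which rounds to 0.020.

0.020


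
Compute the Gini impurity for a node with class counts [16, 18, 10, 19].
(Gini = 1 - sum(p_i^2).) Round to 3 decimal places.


Total = 63. Proportions: 16/63, 18/63, 10/63, 19/63. sum(p_i^2) = 0.2623. Gini = 1 - 0.2623 = 0.7377, which rounds to 0.738.

0.738


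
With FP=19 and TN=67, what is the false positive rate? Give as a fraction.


FPR = FP / (FP + TN) = 19 / 86 = 19/86.

19/86


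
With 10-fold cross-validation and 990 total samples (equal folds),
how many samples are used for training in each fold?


Each validation fold has 990/10 = 99 samples. Training set = 990 - 99 = 891.

891


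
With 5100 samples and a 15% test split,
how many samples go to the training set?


Test set = 5100 * 15% = 765. Training set = 5100 - 765 = 4335.

4335


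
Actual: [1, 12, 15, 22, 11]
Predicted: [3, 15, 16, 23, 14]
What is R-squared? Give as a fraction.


Mean(y) = 61/5. SS_res = 24. SS_tot = 1154/5. R^2 = 1 - 24/(1154/5) = 517/577.

517/577


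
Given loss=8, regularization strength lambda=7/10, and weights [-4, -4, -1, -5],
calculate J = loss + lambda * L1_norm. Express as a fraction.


L1 norm = sum(|w|) = 14. J = 8 + 7/10 * 14 = 89/5.

89/5


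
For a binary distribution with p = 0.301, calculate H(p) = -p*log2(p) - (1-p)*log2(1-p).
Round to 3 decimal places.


H = -0.301*log2(0.301) - 0.699*log2(0.699) = 0.883.

0.883


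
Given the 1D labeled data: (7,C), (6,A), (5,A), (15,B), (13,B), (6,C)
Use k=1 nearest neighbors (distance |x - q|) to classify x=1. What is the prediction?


Distances: |7-1|=6, |6-1|=5, |5-1|=4, |15-1|=14, |13-1|=12, |6-1|=5. 1 nearest: (5,A). Counts: {'A': 1}. Majority class: A.

A


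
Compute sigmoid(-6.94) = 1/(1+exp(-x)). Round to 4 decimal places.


sigma(-6.94) = 1/(1+e^(6.94)) = 1/(1+1032.770215) = 1/1033.770215 = 0.0010.

0.0010


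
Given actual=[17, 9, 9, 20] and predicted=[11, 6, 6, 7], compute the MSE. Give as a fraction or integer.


MSE = (1/4) * ((17-11)^2=36 + (9-6)^2=9 + (9-6)^2=9 + (20-7)^2=169). Sum = 223. MSE = 223/4.

223/4


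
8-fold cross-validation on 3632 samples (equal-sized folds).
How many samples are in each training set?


Each validation fold has 3632/8 = 454 samples. Training set = 3632 - 454 = 3178.

3178


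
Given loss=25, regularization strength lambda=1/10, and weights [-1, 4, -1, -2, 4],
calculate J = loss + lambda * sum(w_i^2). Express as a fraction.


L2 sq norm = sum(w^2) = 38. J = 25 + 1/10 * 38 = 144/5.

144/5


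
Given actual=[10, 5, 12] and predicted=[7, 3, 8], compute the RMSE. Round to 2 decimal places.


MSE = 9.6667. RMSE = sqrt(9.6667) = 3.11.

3.11


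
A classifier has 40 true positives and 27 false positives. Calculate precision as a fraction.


Precision = TP / (TP + FP) = 40 / 67 = 40/67.

40/67


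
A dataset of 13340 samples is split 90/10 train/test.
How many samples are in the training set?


Test set = 13340 * 10% = 1334. Training set = 13340 - 1334 = 12006.

12006


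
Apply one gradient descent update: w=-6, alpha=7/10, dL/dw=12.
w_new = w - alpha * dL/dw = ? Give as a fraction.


w_new = -6 - 7/10 * 12 = -6 - 42/5 = -72/5.

-72/5


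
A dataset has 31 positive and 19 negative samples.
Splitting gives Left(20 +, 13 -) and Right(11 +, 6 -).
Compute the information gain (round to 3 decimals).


H(parent) = 0.9580. H(left) = 0.9673, H(right) = 0.9367. Weighted = (33/50)*0.9673 + (17/50)*0.9367 = 0.9569. IG = 0.9580 - 0.9569 = 0.0011, which rounds to 0.001.

0.001


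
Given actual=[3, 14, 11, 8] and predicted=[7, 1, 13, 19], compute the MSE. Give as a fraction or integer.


MSE = (1/4) * ((3-7)^2=16 + (14-1)^2=169 + (11-13)^2=4 + (8-19)^2=121). Sum = 310. MSE = 155/2.

155/2


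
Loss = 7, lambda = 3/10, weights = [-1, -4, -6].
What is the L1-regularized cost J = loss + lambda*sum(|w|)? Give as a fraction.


L1 norm = sum(|w|) = 11. J = 7 + 3/10 * 11 = 103/10.

103/10


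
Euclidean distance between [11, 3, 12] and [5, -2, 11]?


d = sqrt(sum of squared differences). (11-5)^2=36, (3--2)^2=25, (12-11)^2=1. Sum = 62.

sqrt(62)


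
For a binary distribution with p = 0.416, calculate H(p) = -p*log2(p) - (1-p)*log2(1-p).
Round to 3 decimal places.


H = -0.416*log2(0.416) - 0.584*log2(0.584) = 0.980.

0.980


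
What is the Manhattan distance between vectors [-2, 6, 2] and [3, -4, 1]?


d = sum of absolute differences: |-2-3|=5 + |6--4|=10 + |2-1|=1 = 16.

16


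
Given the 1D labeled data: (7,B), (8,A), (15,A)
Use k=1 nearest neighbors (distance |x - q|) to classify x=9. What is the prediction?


Distances: |7-9|=2, |8-9|=1, |15-9|=6. 1 nearest: (8,A). Counts: {'A': 1}. Majority class: A.

A


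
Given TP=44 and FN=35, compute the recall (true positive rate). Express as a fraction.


Recall = TP / (TP + FN) = 44 / 79 = 44/79.

44/79


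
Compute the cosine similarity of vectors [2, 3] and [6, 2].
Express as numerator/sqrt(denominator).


dot = 18. |a|^2 = 13, |b|^2 = 40. cos = 18/sqrt(520).

18/sqrt(520)


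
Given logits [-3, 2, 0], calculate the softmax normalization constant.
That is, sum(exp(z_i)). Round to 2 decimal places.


Denom = e^-3=0.0498 + e^2=7.3891 + e^0=1.0000. Sum = 8.4389, which rounds to 8.44.

8.44


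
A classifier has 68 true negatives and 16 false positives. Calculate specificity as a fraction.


Specificity = TN / (TN + FP) = 68 / 84 = 17/21.

17/21


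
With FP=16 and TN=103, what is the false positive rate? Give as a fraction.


FPR = FP / (FP + TN) = 16 / 119 = 16/119.

16/119


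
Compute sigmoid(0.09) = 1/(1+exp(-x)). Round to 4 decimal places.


sigma(0.09) = 1/(1+e^(-0.09)) = 1/(1+0.913931) = 1/1.913931 = 0.5225.

0.5225


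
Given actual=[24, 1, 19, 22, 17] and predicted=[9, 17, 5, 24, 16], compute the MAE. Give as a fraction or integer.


MAE = (1/5) * (|24-9|=15 + |1-17|=16 + |19-5|=14 + |22-24|=2 + |17-16|=1). Sum = 48. MAE = 48/5.

48/5


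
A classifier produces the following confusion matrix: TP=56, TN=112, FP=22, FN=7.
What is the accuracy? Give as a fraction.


Accuracy = (TP + TN) / (TP + TN + FP + FN) = (56 + 112) / 197 = 168/197.

168/197


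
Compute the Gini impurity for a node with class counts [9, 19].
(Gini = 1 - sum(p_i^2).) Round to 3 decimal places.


Total = 28. Proportions: 9/28, 19/28. sum(p_i^2) = 0.5638. Gini = 1 - 0.5638 = 0.4362, which rounds to 0.436.

0.436


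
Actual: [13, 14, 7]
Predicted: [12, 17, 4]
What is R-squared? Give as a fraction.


Mean(y) = 34/3. SS_res = 19. SS_tot = 86/3. R^2 = 1 - 19/(86/3) = 29/86.

29/86


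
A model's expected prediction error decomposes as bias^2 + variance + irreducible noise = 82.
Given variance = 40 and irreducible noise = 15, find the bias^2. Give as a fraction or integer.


Total error = bias^2 + variance + irreducible noise. So bias^2 = 82 - 40 - 15 = 27.

27


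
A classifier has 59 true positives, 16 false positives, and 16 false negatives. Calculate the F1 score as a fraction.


Precision = 59/75 = 59/75. Recall = 59/75 = 59/75. F1 = 2*P*R/(P+R) = 59/75.

59/75


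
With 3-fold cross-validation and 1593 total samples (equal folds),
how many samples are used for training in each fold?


Each validation fold has 1593/3 = 531 samples. Training set = 1593 - 531 = 1062.

1062


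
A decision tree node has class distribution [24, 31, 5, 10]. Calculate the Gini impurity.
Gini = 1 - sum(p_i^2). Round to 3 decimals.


Total = 70. Proportions: 24/70, 31/70, 5/70, 10/70. sum(p_i^2) = 0.3392. Gini = 1 - 0.3392 = 0.6608, which rounds to 0.661.

0.661


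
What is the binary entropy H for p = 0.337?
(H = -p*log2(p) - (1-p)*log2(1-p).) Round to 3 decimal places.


H = -0.337*log2(0.337) - 0.663*log2(0.663) = 0.922.

0.922


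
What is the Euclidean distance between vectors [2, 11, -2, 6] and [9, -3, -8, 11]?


d = sqrt(sum of squared differences). (2-9)^2=49, (11--3)^2=196, (-2--8)^2=36, (6-11)^2=25. Sum = 306.

sqrt(306)


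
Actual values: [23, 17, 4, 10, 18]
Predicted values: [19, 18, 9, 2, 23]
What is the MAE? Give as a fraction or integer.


MAE = (1/5) * (|23-19|=4 + |17-18|=1 + |4-9|=5 + |10-2|=8 + |18-23|=5). Sum = 23. MAE = 23/5.

23/5


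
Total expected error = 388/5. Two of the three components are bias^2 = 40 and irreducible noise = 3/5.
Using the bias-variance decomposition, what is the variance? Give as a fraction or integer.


Total error = bias^2 + variance + irreducible noise. So variance = 388/5 - 40 - 3/5 = 37.

37


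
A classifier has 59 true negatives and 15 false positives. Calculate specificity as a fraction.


Specificity = TN / (TN + FP) = 59 / 74 = 59/74.

59/74


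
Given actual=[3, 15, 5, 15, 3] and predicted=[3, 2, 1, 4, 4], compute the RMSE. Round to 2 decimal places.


MSE = 61.4000. RMSE = sqrt(61.4000) = 7.84.

7.84


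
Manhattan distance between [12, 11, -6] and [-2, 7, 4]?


d = sum of absolute differences: |12--2|=14 + |11-7|=4 + |-6-4|=10 = 28.

28


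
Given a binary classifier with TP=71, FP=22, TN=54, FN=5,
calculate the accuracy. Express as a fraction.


Accuracy = (TP + TN) / (TP + TN + FP + FN) = (71 + 54) / 152 = 125/152.

125/152


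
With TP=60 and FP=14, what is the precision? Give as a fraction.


Precision = TP / (TP + FP) = 60 / 74 = 30/37.

30/37


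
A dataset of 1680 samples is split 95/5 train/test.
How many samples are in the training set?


Test set = 1680 * 5% = 84. Training set = 1680 - 84 = 1596.

1596


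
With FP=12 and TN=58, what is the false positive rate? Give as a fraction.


FPR = FP / (FP + TN) = 12 / 70 = 6/35.

6/35


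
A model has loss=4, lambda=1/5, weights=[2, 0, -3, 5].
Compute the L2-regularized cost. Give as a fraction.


L2 sq norm = sum(w^2) = 38. J = 4 + 1/5 * 38 = 58/5.

58/5


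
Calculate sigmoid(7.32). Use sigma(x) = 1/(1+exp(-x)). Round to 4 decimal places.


sigma(7.32) = 1/(1+e^(-7.32)) = 1/(1+0.000662) = 1/1.000662 = 0.9993.

0.9993


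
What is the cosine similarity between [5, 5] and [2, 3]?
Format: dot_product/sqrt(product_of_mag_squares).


dot = 25. |a|^2 = 50, |b|^2 = 13. cos = 25/sqrt(650).

25/sqrt(650)


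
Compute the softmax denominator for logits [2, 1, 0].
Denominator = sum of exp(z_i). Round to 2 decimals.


Denom = e^2=7.3891 + e^1=2.7183 + e^0=1.0000. Sum = 11.1074, which rounds to 11.11.

11.11


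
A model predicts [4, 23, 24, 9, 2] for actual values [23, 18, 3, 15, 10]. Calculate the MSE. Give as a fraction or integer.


MSE = (1/5) * ((23-4)^2=361 + (18-23)^2=25 + (3-24)^2=441 + (15-9)^2=36 + (10-2)^2=64). Sum = 927. MSE = 927/5.

927/5


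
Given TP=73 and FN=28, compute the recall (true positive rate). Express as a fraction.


Recall = TP / (TP + FN) = 73 / 101 = 73/101.

73/101


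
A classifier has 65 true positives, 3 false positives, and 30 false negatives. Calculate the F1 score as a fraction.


Precision = 65/68 = 65/68. Recall = 65/95 = 13/19. F1 = 2*P*R/(P+R) = 130/163.

130/163


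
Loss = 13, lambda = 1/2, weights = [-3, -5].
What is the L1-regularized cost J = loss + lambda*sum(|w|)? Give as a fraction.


L1 norm = sum(|w|) = 8. J = 13 + 1/2 * 8 = 17.

17


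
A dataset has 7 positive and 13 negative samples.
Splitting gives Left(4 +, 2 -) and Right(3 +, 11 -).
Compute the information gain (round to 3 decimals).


H(parent) = 0.9341. H(left) = 0.9183, H(right) = 0.7496. Weighted = (6/20)*0.9183 + (14/20)*0.7496 = 0.8002. IG = 0.9341 - 0.8002 = 0.1339, which rounds to 0.134.

0.134


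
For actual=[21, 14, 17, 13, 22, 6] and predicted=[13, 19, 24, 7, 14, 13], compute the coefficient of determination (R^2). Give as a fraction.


Mean(y) = 31/2. SS_res = 287. SS_tot = 347/2. R^2 = 1 - 287/(347/2) = -227/347.

-227/347


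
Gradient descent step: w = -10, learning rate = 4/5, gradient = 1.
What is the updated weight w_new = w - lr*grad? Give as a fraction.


w_new = -10 - 4/5 * 1 = -10 - 4/5 = -54/5.

-54/5


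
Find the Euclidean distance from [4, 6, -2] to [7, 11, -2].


d = sqrt(sum of squared differences). (4-7)^2=9, (6-11)^2=25, (-2--2)^2=0. Sum = 34.

sqrt(34)


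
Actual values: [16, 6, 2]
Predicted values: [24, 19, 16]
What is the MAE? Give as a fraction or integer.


MAE = (1/3) * (|16-24|=8 + |6-19|=13 + |2-16|=14). Sum = 35. MAE = 35/3.

35/3


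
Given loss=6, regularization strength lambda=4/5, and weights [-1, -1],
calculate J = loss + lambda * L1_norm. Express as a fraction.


L1 norm = sum(|w|) = 2. J = 6 + 4/5 * 2 = 38/5.

38/5


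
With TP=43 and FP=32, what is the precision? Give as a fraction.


Precision = TP / (TP + FP) = 43 / 75 = 43/75.

43/75


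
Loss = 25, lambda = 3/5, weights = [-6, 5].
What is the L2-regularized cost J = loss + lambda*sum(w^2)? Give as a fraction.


L2 sq norm = sum(w^2) = 61. J = 25 + 3/5 * 61 = 308/5.

308/5


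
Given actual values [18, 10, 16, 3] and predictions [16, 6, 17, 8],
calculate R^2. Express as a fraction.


Mean(y) = 47/4. SS_res = 46. SS_tot = 547/4. R^2 = 1 - 46/(547/4) = 363/547.

363/547


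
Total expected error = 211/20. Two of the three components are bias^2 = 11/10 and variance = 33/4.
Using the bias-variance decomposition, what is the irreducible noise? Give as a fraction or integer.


Total error = bias^2 + variance + irreducible noise. So irreducible noise = 211/20 - 11/10 - 33/4 = 6/5.

6/5


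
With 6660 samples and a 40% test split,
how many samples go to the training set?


Test set = 6660 * 40% = 2664. Training set = 6660 - 2664 = 3996.

3996


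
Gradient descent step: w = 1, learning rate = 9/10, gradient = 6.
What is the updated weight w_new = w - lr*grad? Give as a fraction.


w_new = 1 - 9/10 * 6 = 1 - 27/5 = -22/5.

-22/5


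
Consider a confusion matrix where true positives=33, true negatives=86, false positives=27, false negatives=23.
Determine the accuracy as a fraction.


Accuracy = (TP + TN) / (TP + TN + FP + FN) = (33 + 86) / 169 = 119/169.

119/169


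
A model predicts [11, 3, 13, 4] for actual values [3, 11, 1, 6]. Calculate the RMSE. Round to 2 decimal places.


MSE = 69.0000. RMSE = sqrt(69.0000) = 8.31.

8.31


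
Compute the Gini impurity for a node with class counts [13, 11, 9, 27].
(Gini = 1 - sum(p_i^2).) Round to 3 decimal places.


Total = 60. Proportions: 13/60, 11/60, 9/60, 27/60. sum(p_i^2) = 0.3056. Gini = 1 - 0.3056 = 0.6944, which rounds to 0.694.

0.694


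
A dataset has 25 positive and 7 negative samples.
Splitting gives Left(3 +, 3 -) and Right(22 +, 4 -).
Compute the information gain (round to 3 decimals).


H(parent) = 0.7579. H(left) = 1.0000, H(right) = 0.6194. Weighted = (6/32)*1.0000 + (26/32)*0.6194 = 0.6908. IG = 0.7579 - 0.6908 = 0.0671, which rounds to 0.067.

0.067


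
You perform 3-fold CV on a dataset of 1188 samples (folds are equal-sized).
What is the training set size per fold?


Each validation fold has 1188/3 = 396 samples. Training set = 1188 - 396 = 792.

792


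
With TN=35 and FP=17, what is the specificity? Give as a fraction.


Specificity = TN / (TN + FP) = 35 / 52 = 35/52.

35/52


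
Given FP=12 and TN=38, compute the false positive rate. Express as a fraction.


FPR = FP / (FP + TN) = 12 / 50 = 6/25.

6/25


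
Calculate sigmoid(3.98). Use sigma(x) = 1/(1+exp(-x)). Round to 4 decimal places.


sigma(3.98) = 1/(1+e^(-3.98)) = 1/(1+0.018686) = 1/1.018686 = 0.9817.

0.9817


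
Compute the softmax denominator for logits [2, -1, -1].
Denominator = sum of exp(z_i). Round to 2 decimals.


Denom = e^2=7.3891 + e^-1=0.3679 + e^-1=0.3679. Sum = 8.1249, which rounds to 8.12.

8.12


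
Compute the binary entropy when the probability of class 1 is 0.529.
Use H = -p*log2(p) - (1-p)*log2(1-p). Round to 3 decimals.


H = -0.529*log2(0.529) - 0.471*log2(0.471) = 0.998.

0.998


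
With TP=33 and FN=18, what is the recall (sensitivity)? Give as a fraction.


Recall = TP / (TP + FN) = 33 / 51 = 11/17.

11/17


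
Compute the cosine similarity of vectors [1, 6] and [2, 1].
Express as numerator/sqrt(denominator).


dot = 8. |a|^2 = 37, |b|^2 = 5. cos = 8/sqrt(185).

8/sqrt(185)


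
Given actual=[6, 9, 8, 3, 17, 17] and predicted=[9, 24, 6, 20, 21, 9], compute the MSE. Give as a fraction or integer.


MSE = (1/6) * ((6-9)^2=9 + (9-24)^2=225 + (8-6)^2=4 + (3-20)^2=289 + (17-21)^2=16 + (17-9)^2=64). Sum = 607. MSE = 607/6.

607/6


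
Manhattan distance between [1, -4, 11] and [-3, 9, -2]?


d = sum of absolute differences: |1--3|=4 + |-4-9|=13 + |11--2|=13 = 30.

30


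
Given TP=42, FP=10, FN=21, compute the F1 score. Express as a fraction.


Precision = 42/52 = 21/26. Recall = 42/63 = 2/3. F1 = 2*P*R/(P+R) = 84/115.

84/115


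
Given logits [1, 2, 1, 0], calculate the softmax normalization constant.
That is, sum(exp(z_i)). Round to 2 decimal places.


Denom = e^1=2.7183 + e^2=7.3891 + e^1=2.7183 + e^0=1.0000. Sum = 13.8257, which rounds to 13.83.

13.83


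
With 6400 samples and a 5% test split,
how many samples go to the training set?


Test set = 6400 * 5% = 320. Training set = 6400 - 320 = 6080.

6080


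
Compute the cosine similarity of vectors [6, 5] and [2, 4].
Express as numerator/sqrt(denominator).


dot = 32. |a|^2 = 61, |b|^2 = 20. cos = 32/sqrt(1220).

32/sqrt(1220)


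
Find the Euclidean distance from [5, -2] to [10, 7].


d = sqrt(sum of squared differences). (5-10)^2=25, (-2-7)^2=81. Sum = 106.

sqrt(106)


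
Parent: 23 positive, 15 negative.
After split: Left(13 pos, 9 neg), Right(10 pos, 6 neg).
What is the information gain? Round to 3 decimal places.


H(parent) = 0.9678. H(left) = 0.9760, H(right) = 0.9544. Weighted = (22/38)*0.9760 + (16/38)*0.9544 = 0.9669. IG = 0.9678 - 0.9669 = 0.0009, which rounds to 0.001.

0.001


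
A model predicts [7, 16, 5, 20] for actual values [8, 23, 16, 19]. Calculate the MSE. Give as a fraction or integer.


MSE = (1/4) * ((8-7)^2=1 + (23-16)^2=49 + (16-5)^2=121 + (19-20)^2=1). Sum = 172. MSE = 43.

43


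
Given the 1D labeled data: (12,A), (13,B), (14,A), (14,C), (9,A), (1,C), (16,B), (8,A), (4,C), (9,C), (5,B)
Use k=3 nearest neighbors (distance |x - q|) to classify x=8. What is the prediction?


Distances: |12-8|=4, |13-8|=5, |14-8|=6, |14-8|=6, |9-8|=1, |1-8|=7, |16-8|=8, |8-8|=0, |4-8|=4, |9-8|=1, |5-8|=3. 3 nearest: (8,A), (9,A), (9,C). Counts: {'A': 2, 'C': 1}. Majority class: A.

A


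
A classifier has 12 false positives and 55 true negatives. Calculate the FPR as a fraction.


FPR = FP / (FP + TN) = 12 / 67 = 12/67.

12/67


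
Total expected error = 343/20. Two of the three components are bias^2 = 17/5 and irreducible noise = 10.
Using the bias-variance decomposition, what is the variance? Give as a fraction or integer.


Total error = bias^2 + variance + irreducible noise. So variance = 343/20 - 17/5 - 10 = 15/4.

15/4


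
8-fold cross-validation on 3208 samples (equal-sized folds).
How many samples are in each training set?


Each validation fold has 3208/8 = 401 samples. Training set = 3208 - 401 = 2807.

2807


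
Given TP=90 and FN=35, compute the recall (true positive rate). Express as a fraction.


Recall = TP / (TP + FN) = 90 / 125 = 18/25.

18/25


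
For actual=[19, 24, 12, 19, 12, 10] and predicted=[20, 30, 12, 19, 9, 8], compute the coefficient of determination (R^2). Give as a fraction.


Mean(y) = 16. SS_res = 50. SS_tot = 150. R^2 = 1 - 50/(150) = 2/3.

2/3


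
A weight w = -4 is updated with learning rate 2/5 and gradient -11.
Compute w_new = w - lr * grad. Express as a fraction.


w_new = -4 - 2/5 * -11 = -4 - -22/5 = 2/5.

2/5


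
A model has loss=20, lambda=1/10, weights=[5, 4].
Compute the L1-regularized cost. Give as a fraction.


L1 norm = sum(|w|) = 9. J = 20 + 1/10 * 9 = 209/10.

209/10


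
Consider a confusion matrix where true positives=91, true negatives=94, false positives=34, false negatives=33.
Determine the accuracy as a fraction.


Accuracy = (TP + TN) / (TP + TN + FP + FN) = (91 + 94) / 252 = 185/252.

185/252


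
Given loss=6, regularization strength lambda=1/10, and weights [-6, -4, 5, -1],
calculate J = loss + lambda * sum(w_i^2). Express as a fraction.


L2 sq norm = sum(w^2) = 78. J = 6 + 1/10 * 78 = 69/5.

69/5


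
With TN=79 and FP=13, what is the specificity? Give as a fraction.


Specificity = TN / (TN + FP) = 79 / 92 = 79/92.

79/92


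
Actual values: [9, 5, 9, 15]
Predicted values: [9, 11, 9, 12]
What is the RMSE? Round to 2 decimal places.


MSE = 11.2500. RMSE = sqrt(11.2500) = 3.35.

3.35


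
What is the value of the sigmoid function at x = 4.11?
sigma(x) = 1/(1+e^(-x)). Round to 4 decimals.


sigma(4.11) = 1/(1+e^(-4.11)) = 1/(1+0.016408) = 1/1.016408 = 0.9839.

0.9839


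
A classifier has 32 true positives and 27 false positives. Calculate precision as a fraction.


Precision = TP / (TP + FP) = 32 / 59 = 32/59.

32/59


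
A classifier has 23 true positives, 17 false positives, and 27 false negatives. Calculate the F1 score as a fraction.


Precision = 23/40 = 23/40. Recall = 23/50 = 23/50. F1 = 2*P*R/(P+R) = 23/45.

23/45


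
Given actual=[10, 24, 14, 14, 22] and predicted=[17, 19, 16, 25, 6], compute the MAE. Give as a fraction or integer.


MAE = (1/5) * (|10-17|=7 + |24-19|=5 + |14-16|=2 + |14-25|=11 + |22-6|=16). Sum = 41. MAE = 41/5.

41/5


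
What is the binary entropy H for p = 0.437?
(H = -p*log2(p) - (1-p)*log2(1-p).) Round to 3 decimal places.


H = -0.437*log2(0.437) - 0.563*log2(0.563) = 0.989.

0.989


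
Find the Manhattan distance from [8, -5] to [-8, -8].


d = sum of absolute differences: |8--8|=16 + |-5--8|=3 = 19.

19


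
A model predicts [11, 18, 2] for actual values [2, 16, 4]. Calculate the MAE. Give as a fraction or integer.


MAE = (1/3) * (|2-11|=9 + |16-18|=2 + |4-2|=2). Sum = 13. MAE = 13/3.

13/3


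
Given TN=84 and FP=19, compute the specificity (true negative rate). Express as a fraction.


Specificity = TN / (TN + FP) = 84 / 103 = 84/103.

84/103


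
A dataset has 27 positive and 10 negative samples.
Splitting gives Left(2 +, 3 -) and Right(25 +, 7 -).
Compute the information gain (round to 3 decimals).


H(parent) = 0.8419. H(left) = 0.9710, H(right) = 0.7579. Weighted = (5/37)*0.9710 + (32/37)*0.7579 = 0.7867. IG = 0.8419 - 0.7867 = 0.0552, which rounds to 0.055.

0.055


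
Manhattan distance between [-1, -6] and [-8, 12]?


d = sum of absolute differences: |-1--8|=7 + |-6-12|=18 = 25.

25


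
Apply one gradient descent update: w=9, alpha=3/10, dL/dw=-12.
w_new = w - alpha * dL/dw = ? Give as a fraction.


w_new = 9 - 3/10 * -12 = 9 - -18/5 = 63/5.

63/5


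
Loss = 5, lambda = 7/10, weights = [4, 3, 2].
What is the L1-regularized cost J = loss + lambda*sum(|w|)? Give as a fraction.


L1 norm = sum(|w|) = 9. J = 5 + 7/10 * 9 = 113/10.

113/10


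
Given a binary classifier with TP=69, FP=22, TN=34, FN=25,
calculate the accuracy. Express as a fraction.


Accuracy = (TP + TN) / (TP + TN + FP + FN) = (69 + 34) / 150 = 103/150.

103/150


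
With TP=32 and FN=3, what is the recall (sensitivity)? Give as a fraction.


Recall = TP / (TP + FN) = 32 / 35 = 32/35.

32/35


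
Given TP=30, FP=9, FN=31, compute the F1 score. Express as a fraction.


Precision = 30/39 = 10/13. Recall = 30/61 = 30/61. F1 = 2*P*R/(P+R) = 3/5.

3/5


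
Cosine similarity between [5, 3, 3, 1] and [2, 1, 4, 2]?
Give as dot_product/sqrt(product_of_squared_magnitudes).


dot = 27. |a|^2 = 44, |b|^2 = 25. cos = 27/sqrt(1100).

27/sqrt(1100)


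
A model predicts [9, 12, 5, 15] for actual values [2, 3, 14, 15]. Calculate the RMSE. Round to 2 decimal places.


MSE = 52.7500. RMSE = sqrt(52.7500) = 7.26.

7.26


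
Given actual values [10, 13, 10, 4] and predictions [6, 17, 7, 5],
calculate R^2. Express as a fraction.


Mean(y) = 37/4. SS_res = 42. SS_tot = 171/4. R^2 = 1 - 42/(171/4) = 1/57.

1/57


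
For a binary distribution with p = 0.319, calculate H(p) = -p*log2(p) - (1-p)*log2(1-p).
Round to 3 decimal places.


H = -0.319*log2(0.319) - 0.681*log2(0.681) = 0.903.

0.903


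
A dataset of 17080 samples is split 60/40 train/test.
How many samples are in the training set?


Test set = 17080 * 40% = 6832. Training set = 17080 - 6832 = 10248.

10248


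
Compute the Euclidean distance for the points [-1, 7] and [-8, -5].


d = sqrt(sum of squared differences). (-1--8)^2=49, (7--5)^2=144. Sum = 193.

sqrt(193)


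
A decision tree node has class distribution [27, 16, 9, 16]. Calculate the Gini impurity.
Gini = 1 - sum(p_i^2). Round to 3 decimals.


Total = 68. Proportions: 27/68, 16/68, 9/68, 16/68. sum(p_i^2) = 0.2859. Gini = 1 - 0.2859 = 0.7141, which rounds to 0.714.

0.714


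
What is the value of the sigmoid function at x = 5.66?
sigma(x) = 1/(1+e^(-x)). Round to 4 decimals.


sigma(5.66) = 1/(1+e^(-5.66)) = 1/(1+0.003483) = 1/1.003483 = 0.9965.

0.9965


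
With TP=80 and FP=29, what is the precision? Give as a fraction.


Precision = TP / (TP + FP) = 80 / 109 = 80/109.

80/109


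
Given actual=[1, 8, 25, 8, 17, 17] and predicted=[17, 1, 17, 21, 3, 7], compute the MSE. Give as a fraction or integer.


MSE = (1/6) * ((1-17)^2=256 + (8-1)^2=49 + (25-17)^2=64 + (8-21)^2=169 + (17-3)^2=196 + (17-7)^2=100). Sum = 834. MSE = 139.

139


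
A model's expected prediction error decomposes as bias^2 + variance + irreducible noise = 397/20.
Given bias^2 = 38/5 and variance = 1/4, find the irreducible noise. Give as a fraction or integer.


Total error = bias^2 + variance + irreducible noise. So irreducible noise = 397/20 - 38/5 - 1/4 = 12.

12


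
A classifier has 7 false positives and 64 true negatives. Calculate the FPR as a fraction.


FPR = FP / (FP + TN) = 7 / 71 = 7/71.

7/71


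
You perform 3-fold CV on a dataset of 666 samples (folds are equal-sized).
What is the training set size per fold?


Each validation fold has 666/3 = 222 samples. Training set = 666 - 222 = 444.

444


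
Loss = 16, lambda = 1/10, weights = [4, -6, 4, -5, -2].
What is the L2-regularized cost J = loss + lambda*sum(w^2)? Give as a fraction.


L2 sq norm = sum(w^2) = 97. J = 16 + 1/10 * 97 = 257/10.

257/10


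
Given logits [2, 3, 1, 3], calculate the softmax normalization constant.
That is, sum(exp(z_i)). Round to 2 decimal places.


Denom = e^2=7.3891 + e^3=20.0855 + e^1=2.7183 + e^3=20.0855. Sum = 50.2784, which rounds to 50.28.

50.28


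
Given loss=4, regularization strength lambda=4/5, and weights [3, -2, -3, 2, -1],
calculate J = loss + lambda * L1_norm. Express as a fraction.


L1 norm = sum(|w|) = 11. J = 4 + 4/5 * 11 = 64/5.

64/5


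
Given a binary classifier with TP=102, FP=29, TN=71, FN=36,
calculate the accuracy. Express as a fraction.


Accuracy = (TP + TN) / (TP + TN + FP + FN) = (102 + 71) / 238 = 173/238.

173/238


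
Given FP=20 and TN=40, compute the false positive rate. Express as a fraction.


FPR = FP / (FP + TN) = 20 / 60 = 1/3.

1/3


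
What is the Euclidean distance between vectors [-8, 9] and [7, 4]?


d = sqrt(sum of squared differences). (-8-7)^2=225, (9-4)^2=25. Sum = 250.

sqrt(250)


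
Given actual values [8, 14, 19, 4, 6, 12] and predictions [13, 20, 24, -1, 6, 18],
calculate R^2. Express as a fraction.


Mean(y) = 21/2. SS_res = 147. SS_tot = 311/2. R^2 = 1 - 147/(311/2) = 17/311.

17/311


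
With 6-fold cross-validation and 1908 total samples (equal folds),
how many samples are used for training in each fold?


Each validation fold has 1908/6 = 318 samples. Training set = 1908 - 318 = 1590.

1590


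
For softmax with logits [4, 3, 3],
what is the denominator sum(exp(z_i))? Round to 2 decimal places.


Denom = e^4=54.5982 + e^3=20.0855 + e^3=20.0855. Sum = 94.7692, which rounds to 94.77.

94.77


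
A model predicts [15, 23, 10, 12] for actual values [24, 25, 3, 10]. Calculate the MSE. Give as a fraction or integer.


MSE = (1/4) * ((24-15)^2=81 + (25-23)^2=4 + (3-10)^2=49 + (10-12)^2=4). Sum = 138. MSE = 69/2.

69/2


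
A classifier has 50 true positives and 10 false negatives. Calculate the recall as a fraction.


Recall = TP / (TP + FN) = 50 / 60 = 5/6.

5/6


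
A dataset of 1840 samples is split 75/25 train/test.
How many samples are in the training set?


Test set = 1840 * 25% = 460. Training set = 1840 - 460 = 1380.

1380


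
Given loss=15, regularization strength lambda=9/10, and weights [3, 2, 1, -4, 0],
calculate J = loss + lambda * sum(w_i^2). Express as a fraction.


L2 sq norm = sum(w^2) = 30. J = 15 + 9/10 * 30 = 42.

42


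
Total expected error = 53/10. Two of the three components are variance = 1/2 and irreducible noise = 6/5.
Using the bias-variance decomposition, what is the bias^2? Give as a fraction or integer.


Total error = bias^2 + variance + irreducible noise. So bias^2 = 53/10 - 1/2 - 6/5 = 18/5.

18/5


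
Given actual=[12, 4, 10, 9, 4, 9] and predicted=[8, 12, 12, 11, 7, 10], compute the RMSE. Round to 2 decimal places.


MSE = 16.3333. RMSE = sqrt(16.3333) = 4.04.

4.04


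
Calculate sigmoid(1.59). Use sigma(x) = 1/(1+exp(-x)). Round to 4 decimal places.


sigma(1.59) = 1/(1+e^(-1.59)) = 1/(1+0.203926) = 1/1.203926 = 0.8306.

0.8306


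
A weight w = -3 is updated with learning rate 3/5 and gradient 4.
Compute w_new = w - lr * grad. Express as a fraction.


w_new = -3 - 3/5 * 4 = -3 - 12/5 = -27/5.

-27/5


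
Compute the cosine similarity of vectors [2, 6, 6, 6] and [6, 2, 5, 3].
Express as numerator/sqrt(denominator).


dot = 72. |a|^2 = 112, |b|^2 = 74. cos = 72/sqrt(8288).

72/sqrt(8288)


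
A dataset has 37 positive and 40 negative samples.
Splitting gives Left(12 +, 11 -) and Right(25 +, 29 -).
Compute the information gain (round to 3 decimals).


H(parent) = 0.9989. H(left) = 0.9986, H(right) = 0.9960. Weighted = (23/77)*0.9986 + (54/77)*0.9960 = 0.9968. IG = 0.9989 - 0.9968 = 0.0021, which rounds to 0.002.

0.002


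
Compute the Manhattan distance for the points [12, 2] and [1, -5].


d = sum of absolute differences: |12-1|=11 + |2--5|=7 = 18.

18


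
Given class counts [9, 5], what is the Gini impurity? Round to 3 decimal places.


Total = 14. Proportions: 9/14, 5/14. sum(p_i^2) = 0.5408. Gini = 1 - 0.5408 = 0.4592, which rounds to 0.459.

0.459


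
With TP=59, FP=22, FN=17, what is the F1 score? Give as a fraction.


Precision = 59/81 = 59/81. Recall = 59/76 = 59/76. F1 = 2*P*R/(P+R) = 118/157.

118/157


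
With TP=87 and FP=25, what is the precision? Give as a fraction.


Precision = TP / (TP + FP) = 87 / 112 = 87/112.

87/112


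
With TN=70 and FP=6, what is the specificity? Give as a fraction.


Specificity = TN / (TN + FP) = 70 / 76 = 35/38.

35/38


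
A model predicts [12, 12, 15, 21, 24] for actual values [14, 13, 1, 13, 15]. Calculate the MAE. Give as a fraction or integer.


MAE = (1/5) * (|14-12|=2 + |13-12|=1 + |1-15|=14 + |13-21|=8 + |15-24|=9). Sum = 34. MAE = 34/5.

34/5


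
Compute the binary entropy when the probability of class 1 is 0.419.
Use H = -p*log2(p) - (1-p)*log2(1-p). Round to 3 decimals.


H = -0.419*log2(0.419) - 0.581*log2(0.581) = 0.981.

0.981


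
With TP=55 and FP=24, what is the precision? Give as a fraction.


Precision = TP / (TP + FP) = 55 / 79 = 55/79.

55/79
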